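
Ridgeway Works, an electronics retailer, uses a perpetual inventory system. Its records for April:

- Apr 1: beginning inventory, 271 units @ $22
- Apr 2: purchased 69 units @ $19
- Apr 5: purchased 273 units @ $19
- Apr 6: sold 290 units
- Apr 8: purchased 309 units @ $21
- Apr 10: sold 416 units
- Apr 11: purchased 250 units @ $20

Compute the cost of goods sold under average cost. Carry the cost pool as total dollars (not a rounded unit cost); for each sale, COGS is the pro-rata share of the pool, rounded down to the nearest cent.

COGS = $14,487.37

After Apr 1: 271 on hand, pool $5,962.00 (≈ $22.0000 each)
After Apr 2: 340 on hand, pool $7,273.00 (≈ $21.3912 each)
After Apr 5: 613 on hand, pool $12,460.00 (≈ $20.3263 each)
Apr 6, sell 290: 290/613 × $12,460.00 → $5,894.61
After Apr 8: 632 on hand, pool $13,054.39 (≈ $20.6557 each)
Apr 10, sell 416: 416/632 × $13,054.39 → $8,592.76
After Apr 11: 466 on hand, pool $9,461.63 (≈ $20.3039 each)
Total COGS = $5,894.61 + $8,592.76 = $14,487.37
Ending inventory (cost pool remaining) = $9,461.63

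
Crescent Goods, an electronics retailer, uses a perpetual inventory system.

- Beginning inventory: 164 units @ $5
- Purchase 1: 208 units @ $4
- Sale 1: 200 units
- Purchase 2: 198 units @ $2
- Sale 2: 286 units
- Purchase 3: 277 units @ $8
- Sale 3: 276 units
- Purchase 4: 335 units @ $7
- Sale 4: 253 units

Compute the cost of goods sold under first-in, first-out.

Sale 1 (200) [FIFO — oldest first]: 164 @ $5 + 36 @ $4 = $964
Sale 2 (286) [FIFO — oldest first]: 172 @ $4 + 114 @ $2 = $916
Sale 3 (276) [FIFO — oldest first]: 84 @ $2 + 192 @ $8 = $1,704
Sale 4 (253) [FIFO — oldest first]: 85 @ $8 + 168 @ $7 = $1,856
Total COGS = $964 + $916 + $1,704 + $1,856 = $5,440
Ending inventory: 167 @ $7 = $1,169
Check: goods available $6,609 = COGS $5,440 + ending $1,169

COGS = $5,440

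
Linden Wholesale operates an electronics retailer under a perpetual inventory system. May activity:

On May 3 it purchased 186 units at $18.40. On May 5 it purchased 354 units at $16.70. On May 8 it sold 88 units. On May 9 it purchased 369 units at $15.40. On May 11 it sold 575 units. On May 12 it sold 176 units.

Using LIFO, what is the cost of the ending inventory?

May 8, 88 sold [LIFO — newest first]: 88 @ $16.70 = $1,469.60
May 11, 575 sold [LIFO — newest first]: 369 @ $15.40 + 206 @ $16.70 = $9,122.80
May 12, 176 sold [LIFO — newest first]: 60 @ $16.70 + 116 @ $18.40 = $3,136.40
Total COGS = $1,469.60 + $9,122.80 + $3,136.40 = $13,728.80
Ending inventory: 70 @ $18.40 = $1,288.00

Ending inventory = $1,288.00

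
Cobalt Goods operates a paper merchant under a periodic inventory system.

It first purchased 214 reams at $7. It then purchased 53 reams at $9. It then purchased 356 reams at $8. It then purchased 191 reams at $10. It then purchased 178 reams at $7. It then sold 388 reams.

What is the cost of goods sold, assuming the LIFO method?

Sale 1 (388) [LIFO — newest first]: 178 @ $7 + 191 @ $10 + 19 @ $8 = $3,308
Ending inventory: 214 @ $7 + 53 @ $9 + 337 @ $8 = $4,671

COGS = $3,308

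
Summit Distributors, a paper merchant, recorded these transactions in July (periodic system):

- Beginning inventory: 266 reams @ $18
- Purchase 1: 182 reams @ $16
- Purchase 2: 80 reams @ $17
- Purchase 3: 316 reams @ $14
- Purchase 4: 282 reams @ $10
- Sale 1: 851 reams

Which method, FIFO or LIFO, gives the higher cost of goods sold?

FIFO COGS: 266 @ $18 + 182 @ $16 + 80 @ $17 + 316 @ $14 + 7 @ $10 = $13,554
LIFO COGS: 282 @ $10 + 316 @ $14 + 80 @ $17 + 173 @ $16 = $11,372

FIFO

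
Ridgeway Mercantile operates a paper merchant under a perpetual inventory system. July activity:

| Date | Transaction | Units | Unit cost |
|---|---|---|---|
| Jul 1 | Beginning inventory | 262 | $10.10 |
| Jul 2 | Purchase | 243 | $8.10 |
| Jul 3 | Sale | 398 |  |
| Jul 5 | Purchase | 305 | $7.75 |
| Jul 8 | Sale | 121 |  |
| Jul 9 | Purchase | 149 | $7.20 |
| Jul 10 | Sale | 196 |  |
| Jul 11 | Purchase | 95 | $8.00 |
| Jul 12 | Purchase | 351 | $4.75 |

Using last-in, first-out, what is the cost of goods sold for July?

Jul 3, 398 sold [LIFO — newest first]: 243 @ $8.10 + 155 @ $10.10 = $3,533.80
Jul 8, 121 sold [LIFO — newest first]: 121 @ $7.75 = $937.75
Jul 10, 196 sold [LIFO — newest first]: 149 @ $7.20 + 47 @ $7.75 = $1,437.05
Total COGS = $3,533.80 + $937.75 + $1,437.05 = $5,908.60
Ending inventory: 107 @ $10.10 + 137 @ $7.75 + 95 @ $8.00 + 351 @ $4.75 = $4,569.70
Check: goods available $10,478.30 = COGS $5,908.60 + ending $4,569.70

COGS = $5,908.60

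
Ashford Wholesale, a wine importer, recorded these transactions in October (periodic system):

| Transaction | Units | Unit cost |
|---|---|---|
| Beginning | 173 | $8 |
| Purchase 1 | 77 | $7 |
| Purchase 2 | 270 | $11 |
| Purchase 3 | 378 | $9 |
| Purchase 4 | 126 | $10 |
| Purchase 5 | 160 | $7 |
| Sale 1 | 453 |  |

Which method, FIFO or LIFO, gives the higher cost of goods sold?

FIFO COGS: 173 @ $8 + 77 @ $7 + 203 @ $11 = $4,156
LIFO COGS: 160 @ $7 + 126 @ $10 + 167 @ $9 = $3,883

FIFO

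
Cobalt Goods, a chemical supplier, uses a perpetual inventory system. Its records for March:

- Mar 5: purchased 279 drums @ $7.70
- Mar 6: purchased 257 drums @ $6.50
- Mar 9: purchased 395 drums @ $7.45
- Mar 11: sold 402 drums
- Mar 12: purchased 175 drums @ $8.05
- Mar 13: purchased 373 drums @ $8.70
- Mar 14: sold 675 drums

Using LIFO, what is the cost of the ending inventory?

Mar 11, 402 sold [LIFO — newest first]: 395 @ $7.45 + 7 @ $6.50 = $2,988.25
Mar 14, 675 sold [LIFO — newest first]: 373 @ $8.70 + 175 @ $8.05 + 127 @ $6.50 = $5,479.35
Total COGS = $2,988.25 + $5,479.35 = $8,467.60
Ending inventory: 279 @ $7.70 + 123 @ $6.50 = $2,947.80

Ending inventory = $2,947.80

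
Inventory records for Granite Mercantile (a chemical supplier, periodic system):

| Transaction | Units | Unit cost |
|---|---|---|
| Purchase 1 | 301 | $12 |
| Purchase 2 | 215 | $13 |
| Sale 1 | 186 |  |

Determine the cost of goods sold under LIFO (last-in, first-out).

COGS = $2,418

Sale 1 (186) [LIFO — newest first]: 186 @ $13 = $2,418
Ending inventory: 301 @ $12 + 29 @ $13 = $3,989
Check: goods available $6,407 = COGS $2,418 + ending $3,989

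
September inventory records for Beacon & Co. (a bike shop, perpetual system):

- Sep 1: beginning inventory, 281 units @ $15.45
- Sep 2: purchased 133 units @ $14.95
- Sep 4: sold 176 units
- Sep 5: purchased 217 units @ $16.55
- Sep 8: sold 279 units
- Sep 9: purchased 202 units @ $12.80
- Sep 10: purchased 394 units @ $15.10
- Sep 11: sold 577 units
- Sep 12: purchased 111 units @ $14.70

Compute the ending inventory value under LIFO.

Sep 4, 176 sold [LIFO — newest first]: 133 @ $14.95 + 43 @ $15.45 = $2,652.70
Sep 8, 279 sold [LIFO — newest first]: 217 @ $16.55 + 62 @ $15.45 = $4,549.25
Sep 11, 577 sold [LIFO — newest first]: 394 @ $15.10 + 183 @ $12.80 = $8,291.80
Total COGS = $2,652.70 + $4,549.25 + $8,291.80 = $15,493.75
Ending inventory: 176 @ $15.45 + 19 @ $12.80 + 111 @ $14.70 = $4,594.10

Ending inventory = $4,594.10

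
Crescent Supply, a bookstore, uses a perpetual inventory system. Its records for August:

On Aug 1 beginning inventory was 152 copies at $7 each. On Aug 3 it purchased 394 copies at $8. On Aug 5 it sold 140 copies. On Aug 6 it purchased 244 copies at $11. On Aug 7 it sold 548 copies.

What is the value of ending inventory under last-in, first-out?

Aug 5, 140 sold [LIFO — newest first]: 140 @ $8 = $1,120
Aug 7, 548 sold [LIFO — newest first]: 244 @ $11 + 254 @ $8 + 50 @ $7 = $5,066
Total COGS = $1,120 + $5,066 = $6,186
Ending inventory: 102 @ $7 = $714

Ending inventory = $714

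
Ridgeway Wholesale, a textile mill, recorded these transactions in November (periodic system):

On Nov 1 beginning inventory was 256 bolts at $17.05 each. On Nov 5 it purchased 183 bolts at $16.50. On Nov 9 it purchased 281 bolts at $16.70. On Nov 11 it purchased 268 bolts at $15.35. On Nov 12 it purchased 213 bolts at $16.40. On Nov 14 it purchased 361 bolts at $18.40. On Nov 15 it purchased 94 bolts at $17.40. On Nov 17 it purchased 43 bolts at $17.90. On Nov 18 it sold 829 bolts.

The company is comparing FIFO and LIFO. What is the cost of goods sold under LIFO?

FIFO COGS: 256 @ $17.05 + 183 @ $16.50 + 281 @ $16.70 + 109 @ $15.35 = $13,750.15
LIFO COGS: 43 @ $17.90 + 94 @ $17.40 + 361 @ $18.40 + 213 @ $16.40 + 118 @ $15.35 = $14,352.20

COGS = $14,352.20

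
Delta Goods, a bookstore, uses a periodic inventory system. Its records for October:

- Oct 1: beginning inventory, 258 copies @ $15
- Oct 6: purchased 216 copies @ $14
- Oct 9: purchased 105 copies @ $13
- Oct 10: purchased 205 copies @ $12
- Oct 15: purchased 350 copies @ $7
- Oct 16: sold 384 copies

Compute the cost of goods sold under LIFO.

COGS = $2,858

Oct 16, 384 sold [LIFO — newest first]: 350 @ $7 + 34 @ $12 = $2,858
Ending inventory: 258 @ $15 + 216 @ $14 + 105 @ $13 + 171 @ $12 = $10,311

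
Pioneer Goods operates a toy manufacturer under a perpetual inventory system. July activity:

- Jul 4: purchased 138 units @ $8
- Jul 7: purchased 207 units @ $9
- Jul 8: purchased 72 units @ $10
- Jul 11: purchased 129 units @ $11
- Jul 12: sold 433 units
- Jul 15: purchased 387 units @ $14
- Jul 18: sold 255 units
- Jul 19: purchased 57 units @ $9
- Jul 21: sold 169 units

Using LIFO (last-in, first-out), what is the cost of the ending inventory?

Ending inventory = $1,184

Jul 12, 433 sold [LIFO — newest first]: 129 @ $11 + 72 @ $10 + 207 @ $9 + 25 @ $8 = $4,202
Jul 18, 255 sold [LIFO — newest first]: 255 @ $14 = $3,570
Jul 21, 169 sold [LIFO — newest first]: 57 @ $9 + 112 @ $14 = $2,081
Total COGS = $4,202 + $3,570 + $2,081 = $9,853
Ending inventory: 113 @ $8 + 20 @ $14 = $1,184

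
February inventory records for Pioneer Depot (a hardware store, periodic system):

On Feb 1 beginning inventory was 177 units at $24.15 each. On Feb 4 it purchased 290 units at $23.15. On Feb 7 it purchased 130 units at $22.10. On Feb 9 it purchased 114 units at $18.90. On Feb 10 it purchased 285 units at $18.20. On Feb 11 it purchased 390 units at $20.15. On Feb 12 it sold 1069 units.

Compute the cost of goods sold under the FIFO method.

COGS = $22,673.60

Feb 12, 1069 sold [FIFO — oldest first]: 177 @ $24.15 + 290 @ $23.15 + 130 @ $22.10 + 114 @ $18.90 + 285 @ $18.20 + 73 @ $20.15 = $22,673.60
Ending inventory: 317 @ $20.15 = $6,387.55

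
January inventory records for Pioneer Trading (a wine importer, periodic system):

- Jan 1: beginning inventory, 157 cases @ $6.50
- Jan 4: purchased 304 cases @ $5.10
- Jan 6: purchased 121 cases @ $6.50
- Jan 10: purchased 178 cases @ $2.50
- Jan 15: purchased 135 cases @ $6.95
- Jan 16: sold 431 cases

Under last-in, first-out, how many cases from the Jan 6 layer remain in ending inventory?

3

Jan 16, 431 sold [LIFO — newest first]: 135 @ $6.95 + 178 @ $2.50 + 118 @ $6.50 = $2,150.25
Ending inventory: 157 @ $6.50 + 304 @ $5.10 + 3 @ $6.50 = $2,590.40
Check: goods available $4,740.65 = COGS $2,150.25 + ending $2,590.40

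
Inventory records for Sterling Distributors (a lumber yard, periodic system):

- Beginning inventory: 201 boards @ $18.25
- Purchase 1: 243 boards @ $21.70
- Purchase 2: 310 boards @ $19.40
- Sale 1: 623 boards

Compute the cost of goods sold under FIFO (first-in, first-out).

COGS = $12,413.95

Sale 1 (623) [FIFO — oldest first]: 201 @ $18.25 + 243 @ $21.70 + 179 @ $19.40 = $12,413.95
Ending inventory: 131 @ $19.40 = $2,541.40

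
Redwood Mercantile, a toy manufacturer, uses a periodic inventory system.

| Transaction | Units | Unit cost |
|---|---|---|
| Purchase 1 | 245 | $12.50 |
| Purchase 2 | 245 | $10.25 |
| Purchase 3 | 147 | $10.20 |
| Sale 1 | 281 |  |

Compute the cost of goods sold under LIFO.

Sale 1 (281) [LIFO — newest first]: 147 @ $10.20 + 134 @ $10.25 = $2,872.90
Ending inventory: 245 @ $12.50 + 111 @ $10.25 = $4,200.25

COGS = $2,872.90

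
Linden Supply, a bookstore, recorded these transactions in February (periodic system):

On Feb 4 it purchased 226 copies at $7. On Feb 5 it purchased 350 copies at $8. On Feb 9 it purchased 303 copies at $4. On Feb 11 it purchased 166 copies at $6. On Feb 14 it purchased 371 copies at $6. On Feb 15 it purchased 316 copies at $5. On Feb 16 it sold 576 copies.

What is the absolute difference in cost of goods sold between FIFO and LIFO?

$1,242

FIFO COGS: 226 @ $7 + 350 @ $8 = $4,382
LIFO COGS: 316 @ $5 + 260 @ $6 = $3,140
Difference = |$4,382 − $3,140| = $1,242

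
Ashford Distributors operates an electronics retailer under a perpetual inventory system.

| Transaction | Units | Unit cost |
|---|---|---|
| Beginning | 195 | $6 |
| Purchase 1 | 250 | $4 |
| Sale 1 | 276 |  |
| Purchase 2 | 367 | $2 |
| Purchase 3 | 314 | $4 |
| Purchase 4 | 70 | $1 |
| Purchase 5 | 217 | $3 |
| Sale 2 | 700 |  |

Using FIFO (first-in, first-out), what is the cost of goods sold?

COGS = $3,560

Sale 1 (276) [FIFO — oldest first]: 195 @ $6 + 81 @ $4 = $1,494
Sale 2 (700) [FIFO — oldest first]: 169 @ $4 + 367 @ $2 + 164 @ $4 = $2,066
Total COGS = $1,494 + $2,066 = $3,560
Ending inventory: 150 @ $4 + 70 @ $1 + 217 @ $3 = $1,321
Check: goods available $4,881 = COGS $3,560 + ending $1,321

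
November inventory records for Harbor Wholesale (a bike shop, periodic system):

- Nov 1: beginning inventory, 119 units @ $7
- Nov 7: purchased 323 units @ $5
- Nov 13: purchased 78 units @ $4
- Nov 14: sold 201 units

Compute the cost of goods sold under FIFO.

Nov 14, 201 sold [FIFO — oldest first]: 119 @ $7 + 82 @ $5 = $1,243
Ending inventory: 241 @ $5 + 78 @ $4 = $1,517
Check: goods available $2,760 = COGS $1,243 + ending $1,517

COGS = $1,243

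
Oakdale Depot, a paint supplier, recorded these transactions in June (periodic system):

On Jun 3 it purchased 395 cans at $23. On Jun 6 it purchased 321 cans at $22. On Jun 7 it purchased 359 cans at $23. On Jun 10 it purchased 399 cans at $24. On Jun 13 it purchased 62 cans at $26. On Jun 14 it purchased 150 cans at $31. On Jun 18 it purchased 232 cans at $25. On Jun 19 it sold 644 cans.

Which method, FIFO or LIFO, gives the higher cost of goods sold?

LIFO

FIFO COGS: 395 @ $23 + 249 @ $22 = $14,563
LIFO COGS: 232 @ $25 + 150 @ $31 + 62 @ $26 + 200 @ $24 = $16,862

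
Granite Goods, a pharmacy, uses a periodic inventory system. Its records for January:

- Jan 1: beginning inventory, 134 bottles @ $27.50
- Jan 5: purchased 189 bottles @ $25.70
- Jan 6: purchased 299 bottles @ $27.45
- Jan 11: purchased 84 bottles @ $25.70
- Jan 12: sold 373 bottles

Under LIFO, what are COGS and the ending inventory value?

COGS = $10,091.85; ending inventory = $8,816.80

Jan 12, 373 sold [LIFO — newest first]: 84 @ $25.70 + 289 @ $27.45 = $10,091.85
Ending inventory: 134 @ $27.50 + 189 @ $25.70 + 10 @ $27.45 = $8,816.80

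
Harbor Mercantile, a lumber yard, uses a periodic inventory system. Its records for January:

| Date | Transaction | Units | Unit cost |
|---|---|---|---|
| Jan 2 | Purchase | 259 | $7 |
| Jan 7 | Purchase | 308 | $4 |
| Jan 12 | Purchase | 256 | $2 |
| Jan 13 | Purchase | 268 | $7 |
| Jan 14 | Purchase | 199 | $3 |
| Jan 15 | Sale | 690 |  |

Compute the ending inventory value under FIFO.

Jan 15, 690 sold [FIFO — oldest first]: 259 @ $7 + 308 @ $4 + 123 @ $2 = $3,291
Ending inventory: 133 @ $2 + 268 @ $7 + 199 @ $3 = $2,739
Check: goods available $6,030 = COGS $3,291 + ending $2,739

Ending inventory = $2,739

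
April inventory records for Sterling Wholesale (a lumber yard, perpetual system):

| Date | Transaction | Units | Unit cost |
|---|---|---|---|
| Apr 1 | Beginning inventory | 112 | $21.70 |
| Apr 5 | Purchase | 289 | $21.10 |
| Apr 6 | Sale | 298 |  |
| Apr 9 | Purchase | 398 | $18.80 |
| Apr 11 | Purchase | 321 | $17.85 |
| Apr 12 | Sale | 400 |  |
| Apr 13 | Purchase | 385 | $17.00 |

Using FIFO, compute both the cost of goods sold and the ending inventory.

COGS = $14,111.90; ending inventory = $14,173.65

Apr 6, 298 sold [FIFO — oldest first]: 112 @ $21.70 + 186 @ $21.10 = $6,355.00
Apr 12, 400 sold [FIFO — oldest first]: 103 @ $21.10 + 297 @ $18.80 = $7,756.90
Total COGS = $6,355.00 + $7,756.90 = $14,111.90
Ending inventory: 101 @ $18.80 + 321 @ $17.85 + 385 @ $17.00 = $14,173.65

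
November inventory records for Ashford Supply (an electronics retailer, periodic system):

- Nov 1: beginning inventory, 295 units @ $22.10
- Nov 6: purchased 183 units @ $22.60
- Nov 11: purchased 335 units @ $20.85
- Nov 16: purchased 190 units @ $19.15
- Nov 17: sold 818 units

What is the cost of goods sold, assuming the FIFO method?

Nov 17, 818 sold [FIFO — oldest first]: 295 @ $22.10 + 183 @ $22.60 + 335 @ $20.85 + 5 @ $19.15 = $17,735.80
Ending inventory: 185 @ $19.15 = $3,542.75
Check: goods available $21,278.55 = COGS $17,735.80 + ending $3,542.75

COGS = $17,735.80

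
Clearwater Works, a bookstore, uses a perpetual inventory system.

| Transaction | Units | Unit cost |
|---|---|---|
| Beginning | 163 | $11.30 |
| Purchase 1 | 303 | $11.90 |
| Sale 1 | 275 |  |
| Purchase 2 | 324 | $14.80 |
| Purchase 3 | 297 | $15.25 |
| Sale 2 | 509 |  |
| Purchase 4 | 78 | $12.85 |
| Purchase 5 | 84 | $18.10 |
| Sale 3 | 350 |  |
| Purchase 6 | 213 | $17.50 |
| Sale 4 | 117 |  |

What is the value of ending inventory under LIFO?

Ending inventory = $2,979.50

Sale 1 (275) [LIFO — newest first]: 275 @ $11.90 = $3,272.50
Sale 2 (509) [LIFO — newest first]: 297 @ $15.25 + 212 @ $14.80 = $7,666.85
Sale 3 (350) [LIFO — newest first]: 84 @ $18.10 + 78 @ $12.85 + 112 @ $14.80 + 28 @ $11.90 + 48 @ $11.30 = $5,055.90
Sale 4 (117) [LIFO — newest first]: 117 @ $17.50 = $2,047.50
Total COGS = $3,272.50 + $7,666.85 + $5,055.90 + $2,047.50 = $18,042.75
Ending inventory: 115 @ $11.30 + 96 @ $17.50 = $2,979.50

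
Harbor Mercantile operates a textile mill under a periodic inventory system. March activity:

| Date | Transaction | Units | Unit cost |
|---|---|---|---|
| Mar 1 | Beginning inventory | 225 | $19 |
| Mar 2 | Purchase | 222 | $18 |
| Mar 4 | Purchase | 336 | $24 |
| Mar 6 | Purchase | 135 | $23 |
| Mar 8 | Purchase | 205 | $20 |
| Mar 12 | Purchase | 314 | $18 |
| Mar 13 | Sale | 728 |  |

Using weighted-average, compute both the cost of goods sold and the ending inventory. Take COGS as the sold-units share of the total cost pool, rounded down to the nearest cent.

COGS = $14,788.98; ending inventory = $14,403.02

Mar 13, sell 728: 728/1437 × $29,192.00 → $14,788.98
Ending inventory (cost pool remaining) = $14,403.02
Check: goods available $29,192.00 = COGS $14,788.98 + ending $14,403.02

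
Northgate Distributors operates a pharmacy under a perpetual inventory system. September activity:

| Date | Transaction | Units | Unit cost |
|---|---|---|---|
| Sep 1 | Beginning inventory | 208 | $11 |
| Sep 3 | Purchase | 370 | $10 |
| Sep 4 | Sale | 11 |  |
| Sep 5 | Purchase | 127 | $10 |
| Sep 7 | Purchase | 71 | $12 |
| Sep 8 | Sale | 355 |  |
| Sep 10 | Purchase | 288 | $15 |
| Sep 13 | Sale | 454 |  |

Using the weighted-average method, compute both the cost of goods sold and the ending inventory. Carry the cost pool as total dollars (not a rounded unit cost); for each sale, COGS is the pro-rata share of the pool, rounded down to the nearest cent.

After Sep 1: 208 on hand, pool $2,288.00 (≈ $11.0000 each)
After Sep 3: 578 on hand, pool $5,988.00 (≈ $10.3599 each)
Sep 4, sell 11: 11/578 × $5,988.00 → $113.95
After Sep 5: 694 on hand, pool $7,144.05 (≈ $10.2940 each)
After Sep 7: 765 on hand, pool $7,996.05 (≈ $10.4524 each)
Sep 8, sell 355: 355/765 × $7,996.05 → $3,710.58
After Sep 10: 698 on hand, pool $8,605.47 (≈ $12.3288 each)
Sep 13, sell 454: 454/698 × $8,605.47 → $5,597.25
Total COGS = $113.95 + $3,710.58 + $5,597.25 = $9,421.78
Ending inventory (cost pool remaining) = $3,008.22

COGS = $9,421.78; ending inventory = $3,008.22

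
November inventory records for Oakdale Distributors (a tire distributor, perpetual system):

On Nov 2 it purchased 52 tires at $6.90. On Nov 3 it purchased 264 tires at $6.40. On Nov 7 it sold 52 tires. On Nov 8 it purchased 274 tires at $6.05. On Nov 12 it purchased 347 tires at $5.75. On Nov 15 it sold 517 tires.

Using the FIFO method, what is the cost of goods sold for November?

Nov 7, 52 sold [FIFO — oldest first]: 52 @ $6.90 = $358.80
Nov 15, 517 sold [FIFO — oldest first]: 264 @ $6.40 + 253 @ $6.05 = $3,220.25
Total COGS = $358.80 + $3,220.25 = $3,579.05
Ending inventory: 21 @ $6.05 + 347 @ $5.75 = $2,122.30
Check: goods available $5,701.35 = COGS $3,579.05 + ending $2,122.30

COGS = $3,579.05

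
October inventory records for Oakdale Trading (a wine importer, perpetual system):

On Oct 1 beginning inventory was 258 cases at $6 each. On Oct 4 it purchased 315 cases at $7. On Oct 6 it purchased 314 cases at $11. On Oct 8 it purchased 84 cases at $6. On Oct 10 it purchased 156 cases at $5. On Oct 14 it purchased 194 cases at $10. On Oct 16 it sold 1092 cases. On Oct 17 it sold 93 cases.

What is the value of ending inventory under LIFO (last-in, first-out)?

Oct 16, 1092 sold [LIFO — newest first]: 194 @ $10 + 156 @ $5 + 84 @ $6 + 314 @ $11 + 315 @ $7 + 29 @ $6 = $9,057
Oct 17, 93 sold [LIFO — newest first]: 93 @ $6 = $558
Total COGS = $9,057 + $558 = $9,615
Ending inventory: 136 @ $6 = $816

Ending inventory = $816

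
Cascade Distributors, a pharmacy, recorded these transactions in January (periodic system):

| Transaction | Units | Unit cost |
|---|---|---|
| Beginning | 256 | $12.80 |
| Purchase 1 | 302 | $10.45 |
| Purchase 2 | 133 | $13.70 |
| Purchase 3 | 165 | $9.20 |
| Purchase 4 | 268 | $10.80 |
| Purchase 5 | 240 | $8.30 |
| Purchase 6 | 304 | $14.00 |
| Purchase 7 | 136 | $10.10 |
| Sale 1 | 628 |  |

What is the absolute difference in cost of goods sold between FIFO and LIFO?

FIFO COGS: 256 @ $12.80 + 302 @ $10.45 + 70 @ $13.70 = $7,391.70
LIFO COGS: 136 @ $10.10 + 304 @ $14.00 + 188 @ $8.30 = $7,190.00
Difference = |$7,391.70 − $7,190.00| = $201.70

$201.70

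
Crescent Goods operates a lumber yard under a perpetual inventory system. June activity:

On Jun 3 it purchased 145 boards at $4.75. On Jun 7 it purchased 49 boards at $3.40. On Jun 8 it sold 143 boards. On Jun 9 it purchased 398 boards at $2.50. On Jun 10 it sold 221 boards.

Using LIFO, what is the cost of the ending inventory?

Jun 8, 143 sold [LIFO — newest first]: 49 @ $3.40 + 94 @ $4.75 = $613.10
Jun 10, 221 sold [LIFO — newest first]: 221 @ $2.50 = $552.50
Total COGS = $613.10 + $552.50 = $1,165.60
Ending inventory: 51 @ $4.75 + 177 @ $2.50 = $684.75
Check: goods available $1,850.35 = COGS $1,165.60 + ending $684.75

Ending inventory = $684.75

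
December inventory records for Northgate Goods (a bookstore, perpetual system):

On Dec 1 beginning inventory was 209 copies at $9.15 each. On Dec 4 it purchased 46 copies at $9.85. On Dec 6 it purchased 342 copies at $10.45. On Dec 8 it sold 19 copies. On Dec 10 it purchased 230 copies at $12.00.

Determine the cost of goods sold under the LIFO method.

Dec 8, 19 sold [LIFO — newest first]: 19 @ $10.45 = $198.55
Ending inventory: 209 @ $9.15 + 46 @ $9.85 + 323 @ $10.45 + 230 @ $12.00 = $8,500.80

COGS = $198.55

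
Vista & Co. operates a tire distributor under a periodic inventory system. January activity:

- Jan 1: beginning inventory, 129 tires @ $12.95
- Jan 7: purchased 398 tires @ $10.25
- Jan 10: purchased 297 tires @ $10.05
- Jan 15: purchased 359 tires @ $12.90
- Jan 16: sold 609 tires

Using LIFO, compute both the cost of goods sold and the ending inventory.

COGS = $7,143.60; ending inventory = $6,222.40

Jan 16, 609 sold [LIFO — newest first]: 359 @ $12.90 + 250 @ $10.05 = $7,143.60
Ending inventory: 129 @ $12.95 + 398 @ $10.25 + 47 @ $10.05 = $6,222.40
Check: goods available $13,366.00 = COGS $7,143.60 + ending $6,222.40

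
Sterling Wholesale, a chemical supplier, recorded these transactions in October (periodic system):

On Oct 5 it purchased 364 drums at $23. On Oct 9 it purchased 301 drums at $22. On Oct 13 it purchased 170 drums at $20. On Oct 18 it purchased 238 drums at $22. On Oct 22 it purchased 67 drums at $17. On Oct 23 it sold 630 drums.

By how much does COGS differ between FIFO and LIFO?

$1,039

FIFO COGS: 364 @ $23 + 266 @ $22 = $14,224
LIFO COGS: 67 @ $17 + 238 @ $22 + 170 @ $20 + 155 @ $22 = $13,185
Difference = |$14,224 − $13,185| = $1,039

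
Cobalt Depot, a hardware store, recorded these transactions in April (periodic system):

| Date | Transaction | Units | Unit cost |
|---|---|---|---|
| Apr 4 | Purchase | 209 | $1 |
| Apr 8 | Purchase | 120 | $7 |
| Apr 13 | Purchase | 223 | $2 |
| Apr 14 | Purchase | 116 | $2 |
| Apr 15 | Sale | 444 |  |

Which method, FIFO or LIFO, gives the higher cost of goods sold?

FIFO COGS: 209 @ $1 + 120 @ $7 + 115 @ $2 = $1,279
LIFO COGS: 116 @ $2 + 223 @ $2 + 105 @ $7 = $1,413

LIFO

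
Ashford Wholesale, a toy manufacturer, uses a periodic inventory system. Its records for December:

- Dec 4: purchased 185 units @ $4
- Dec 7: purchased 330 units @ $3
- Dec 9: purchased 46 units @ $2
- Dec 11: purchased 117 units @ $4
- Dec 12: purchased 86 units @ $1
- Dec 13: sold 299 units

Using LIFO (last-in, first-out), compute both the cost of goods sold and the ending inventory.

COGS = $796; ending inventory = $1,580

Dec 13, 299 sold [LIFO — newest first]: 86 @ $1 + 117 @ $4 + 46 @ $2 + 50 @ $3 = $796
Ending inventory: 185 @ $4 + 280 @ $3 = $1,580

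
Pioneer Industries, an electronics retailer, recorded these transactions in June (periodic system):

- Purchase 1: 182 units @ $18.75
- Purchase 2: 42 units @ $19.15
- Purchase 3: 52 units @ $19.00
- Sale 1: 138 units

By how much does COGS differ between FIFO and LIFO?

$29.80

FIFO COGS: 138 @ $18.75 = $2,587.50
LIFO COGS: 52 @ $19.00 + 42 @ $19.15 + 44 @ $18.75 = $2,617.30
Difference = |$2,587.50 − $2,617.30| = $29.80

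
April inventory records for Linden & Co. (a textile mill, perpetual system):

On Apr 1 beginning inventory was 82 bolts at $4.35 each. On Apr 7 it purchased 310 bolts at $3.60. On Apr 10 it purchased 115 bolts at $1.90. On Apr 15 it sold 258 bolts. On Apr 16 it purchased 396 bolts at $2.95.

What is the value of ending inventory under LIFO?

Ending inventory = $2,126.10

Apr 15, 258 sold [LIFO — newest first]: 115 @ $1.90 + 143 @ $3.60 = $733.30
Ending inventory: 82 @ $4.35 + 167 @ $3.60 + 396 @ $2.95 = $2,126.10
Check: goods available $2,859.40 = COGS $733.30 + ending $2,126.10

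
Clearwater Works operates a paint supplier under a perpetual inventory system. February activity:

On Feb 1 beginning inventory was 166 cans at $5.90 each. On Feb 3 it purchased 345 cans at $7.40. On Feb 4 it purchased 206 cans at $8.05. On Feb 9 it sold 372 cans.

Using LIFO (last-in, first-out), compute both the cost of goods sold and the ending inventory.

Feb 9, 372 sold [LIFO — newest first]: 206 @ $8.05 + 166 @ $7.40 = $2,886.70
Ending inventory: 166 @ $5.90 + 179 @ $7.40 = $2,304.00

COGS = $2,886.70; ending inventory = $2,304.00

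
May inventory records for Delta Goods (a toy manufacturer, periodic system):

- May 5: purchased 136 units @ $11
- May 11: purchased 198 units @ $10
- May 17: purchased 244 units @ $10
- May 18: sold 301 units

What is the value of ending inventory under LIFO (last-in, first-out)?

May 18, 301 sold [LIFO — newest first]: 244 @ $10 + 57 @ $10 = $3,010
Ending inventory: 136 @ $11 + 141 @ $10 = $2,906
Check: goods available $5,916 = COGS $3,010 + ending $2,906

Ending inventory = $2,906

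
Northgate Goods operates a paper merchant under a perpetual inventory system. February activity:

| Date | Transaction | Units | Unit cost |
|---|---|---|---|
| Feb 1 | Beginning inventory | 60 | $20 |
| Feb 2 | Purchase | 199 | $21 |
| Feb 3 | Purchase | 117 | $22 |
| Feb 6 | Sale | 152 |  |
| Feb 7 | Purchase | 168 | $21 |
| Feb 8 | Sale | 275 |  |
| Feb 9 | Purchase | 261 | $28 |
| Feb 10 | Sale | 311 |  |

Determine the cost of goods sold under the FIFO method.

COGS = $16,913

Feb 6, 152 sold [FIFO — oldest first]: 60 @ $20 + 92 @ $21 = $3,132
Feb 8, 275 sold [FIFO — oldest first]: 107 @ $21 + 117 @ $22 + 51 @ $21 = $5,892
Feb 10, 311 sold [FIFO — oldest first]: 117 @ $21 + 194 @ $28 = $7,889
Total COGS = $3,132 + $5,892 + $7,889 = $16,913
Ending inventory: 67 @ $28 = $1,876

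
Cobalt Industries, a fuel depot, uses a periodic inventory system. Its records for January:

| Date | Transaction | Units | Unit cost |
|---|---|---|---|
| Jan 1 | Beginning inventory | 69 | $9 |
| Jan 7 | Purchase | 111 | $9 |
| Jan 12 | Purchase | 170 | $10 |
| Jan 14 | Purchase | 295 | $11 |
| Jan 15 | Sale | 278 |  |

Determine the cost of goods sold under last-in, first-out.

COGS = $3,058

Jan 15, 278 sold [LIFO — newest first]: 278 @ $11 = $3,058
Ending inventory: 69 @ $9 + 111 @ $9 + 170 @ $10 + 17 @ $11 = $3,507
Check: goods available $6,565 = COGS $3,058 + ending $3,507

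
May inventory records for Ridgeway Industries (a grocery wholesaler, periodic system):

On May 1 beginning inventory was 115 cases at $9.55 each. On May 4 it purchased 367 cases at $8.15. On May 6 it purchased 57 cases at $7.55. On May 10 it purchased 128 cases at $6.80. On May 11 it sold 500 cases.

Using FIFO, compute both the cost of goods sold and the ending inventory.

May 11, 500 sold [FIFO — oldest first]: 115 @ $9.55 + 367 @ $8.15 + 18 @ $7.55 = $4,225.20
Ending inventory: 39 @ $7.55 + 128 @ $6.80 = $1,164.85

COGS = $4,225.20; ending inventory = $1,164.85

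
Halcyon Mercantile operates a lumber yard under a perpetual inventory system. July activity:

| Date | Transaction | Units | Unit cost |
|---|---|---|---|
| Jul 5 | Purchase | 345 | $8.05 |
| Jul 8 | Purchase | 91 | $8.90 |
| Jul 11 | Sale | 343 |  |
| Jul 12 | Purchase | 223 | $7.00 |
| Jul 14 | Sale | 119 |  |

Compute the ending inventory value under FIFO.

Ending inventory = $1,379.00

Jul 11, 343 sold [FIFO — oldest first]: 343 @ $8.05 = $2,761.15
Jul 14, 119 sold [FIFO — oldest first]: 2 @ $8.05 + 91 @ $8.90 + 26 @ $7.00 = $1,008.00
Total COGS = $2,761.15 + $1,008.00 = $3,769.15
Ending inventory: 197 @ $7.00 = $1,379.00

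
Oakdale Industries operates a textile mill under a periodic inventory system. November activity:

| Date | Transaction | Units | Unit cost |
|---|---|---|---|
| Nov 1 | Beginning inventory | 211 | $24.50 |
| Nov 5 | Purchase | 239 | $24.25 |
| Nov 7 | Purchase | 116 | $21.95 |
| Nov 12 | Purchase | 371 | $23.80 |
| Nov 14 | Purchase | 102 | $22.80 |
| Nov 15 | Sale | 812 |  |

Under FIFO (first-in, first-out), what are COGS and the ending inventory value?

COGS = $19,366.25; ending inventory = $5,300.60

Nov 15, 812 sold [FIFO — oldest first]: 211 @ $24.50 + 239 @ $24.25 + 116 @ $21.95 + 246 @ $23.80 = $19,366.25
Ending inventory: 125 @ $23.80 + 102 @ $22.80 = $5,300.60
Check: goods available $24,666.85 = COGS $19,366.25 + ending $5,300.60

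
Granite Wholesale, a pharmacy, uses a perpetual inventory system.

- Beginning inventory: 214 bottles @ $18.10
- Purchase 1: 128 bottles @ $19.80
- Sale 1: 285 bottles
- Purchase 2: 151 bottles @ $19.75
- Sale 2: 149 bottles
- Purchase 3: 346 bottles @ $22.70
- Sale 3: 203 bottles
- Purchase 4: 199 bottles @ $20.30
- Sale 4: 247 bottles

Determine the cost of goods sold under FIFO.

Sale 1 (285) [FIFO — oldest first]: 214 @ $18.10 + 71 @ $19.80 = $5,279.20
Sale 2 (149) [FIFO — oldest first]: 57 @ $19.80 + 92 @ $19.75 = $2,945.60
Sale 3 (203) [FIFO — oldest first]: 59 @ $19.75 + 144 @ $22.70 = $4,434.05
Sale 4 (247) [FIFO — oldest first]: 202 @ $22.70 + 45 @ $20.30 = $5,498.90
Total COGS = $5,279.20 + $2,945.60 + $4,434.05 + $5,498.90 = $18,157.75
Ending inventory: 154 @ $20.30 = $3,126.20
Check: goods available $21,283.95 = COGS $18,157.75 + ending $3,126.20

COGS = $18,157.75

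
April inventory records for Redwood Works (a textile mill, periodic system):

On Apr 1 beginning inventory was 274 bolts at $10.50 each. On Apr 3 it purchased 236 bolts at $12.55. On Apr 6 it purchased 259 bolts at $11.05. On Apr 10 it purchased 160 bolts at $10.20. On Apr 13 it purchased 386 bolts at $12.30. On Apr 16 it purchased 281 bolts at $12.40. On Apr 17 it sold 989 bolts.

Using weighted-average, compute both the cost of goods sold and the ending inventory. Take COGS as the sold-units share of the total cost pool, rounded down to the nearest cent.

COGS = $11,504.22; ending inventory = $7,060.73

Apr 17, sell 989: 989/1596 × $18,564.95 → $11,504.22
Ending inventory (cost pool remaining) = $7,060.73
Check: goods available $18,564.95 = COGS $11,504.22 + ending $7,060.73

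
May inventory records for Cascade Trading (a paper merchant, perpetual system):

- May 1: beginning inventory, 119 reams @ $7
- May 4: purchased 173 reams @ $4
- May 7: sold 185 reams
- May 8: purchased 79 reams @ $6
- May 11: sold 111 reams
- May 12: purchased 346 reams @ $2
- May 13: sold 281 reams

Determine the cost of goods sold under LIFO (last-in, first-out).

COGS = $2,036

May 7, 185 sold [LIFO — newest first]: 173 @ $4 + 12 @ $7 = $776
May 11, 111 sold [LIFO — newest first]: 79 @ $6 + 32 @ $7 = $698
May 13, 281 sold [LIFO — newest first]: 281 @ $2 = $562
Total COGS = $776 + $698 + $562 = $2,036
Ending inventory: 75 @ $7 + 65 @ $2 = $655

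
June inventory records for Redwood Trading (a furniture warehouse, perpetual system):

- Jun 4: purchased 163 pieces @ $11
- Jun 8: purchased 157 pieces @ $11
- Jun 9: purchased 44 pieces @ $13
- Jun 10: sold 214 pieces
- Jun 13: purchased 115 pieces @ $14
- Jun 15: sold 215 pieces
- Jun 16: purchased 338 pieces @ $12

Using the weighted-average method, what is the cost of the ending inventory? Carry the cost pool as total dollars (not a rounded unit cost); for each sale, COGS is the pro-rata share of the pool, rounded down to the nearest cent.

Ending inventory = $4,677.94

After Jun 4: 163 on hand, pool $1,793.00 (≈ $11.0000 each)
After Jun 8: 320 on hand, pool $3,520.00 (≈ $11.0000 each)
After Jun 9: 364 on hand, pool $4,092.00 (≈ $11.2418 each)
Jun 10, sell 214: 214/364 × $4,092.00 → $2,405.73
After Jun 13: 265 on hand, pool $3,296.27 (≈ $12.4388 each)
Jun 15, sell 215: 215/265 × $3,296.27 → $2,674.33
After Jun 16: 388 on hand, pool $4,677.94 (≈ $12.0565 each)
Total COGS = $2,405.73 + $2,674.33 = $5,080.06
Ending inventory (cost pool remaining) = $4,677.94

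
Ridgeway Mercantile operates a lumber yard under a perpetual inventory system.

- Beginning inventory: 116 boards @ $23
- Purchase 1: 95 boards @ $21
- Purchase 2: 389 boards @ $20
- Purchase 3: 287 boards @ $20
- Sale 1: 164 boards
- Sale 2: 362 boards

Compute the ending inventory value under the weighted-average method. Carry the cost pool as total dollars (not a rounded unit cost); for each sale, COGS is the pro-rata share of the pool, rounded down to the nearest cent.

Ending inventory = $7,400.31

After Beginning: 116 on hand, pool $2,668.00 (≈ $23.0000 each)
After Purchase 1: 211 on hand, pool $4,663.00 (≈ $22.0995 each)
After Purchase 2: 600 on hand, pool $12,443.00 (≈ $20.7383 each)
After Purchase 3: 887 on hand, pool $18,183.00 (≈ $20.4994 each)
Sale 1, sell 164: 164/887 × $18,183.00 → $3,361.90
Sale 2, sell 362: 362/723 × $14,821.10 → $7,420.79
Total COGS = $3,361.90 + $7,420.79 = $10,782.69
Ending inventory (cost pool remaining) = $7,400.31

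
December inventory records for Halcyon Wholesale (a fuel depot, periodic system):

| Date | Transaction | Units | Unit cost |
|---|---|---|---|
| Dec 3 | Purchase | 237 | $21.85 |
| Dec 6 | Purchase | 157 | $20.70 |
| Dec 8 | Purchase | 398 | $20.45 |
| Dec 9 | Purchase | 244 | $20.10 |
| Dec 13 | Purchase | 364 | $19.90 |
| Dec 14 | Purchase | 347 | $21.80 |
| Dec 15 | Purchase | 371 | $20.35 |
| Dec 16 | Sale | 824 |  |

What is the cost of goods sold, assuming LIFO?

Dec 16, 824 sold [LIFO — newest first]: 371 @ $20.35 + 347 @ $21.80 + 106 @ $19.90 = $17,223.85
Ending inventory: 237 @ $21.85 + 157 @ $20.70 + 398 @ $20.45 + 244 @ $20.10 + 258 @ $19.90 = $26,606.05

COGS = $17,223.85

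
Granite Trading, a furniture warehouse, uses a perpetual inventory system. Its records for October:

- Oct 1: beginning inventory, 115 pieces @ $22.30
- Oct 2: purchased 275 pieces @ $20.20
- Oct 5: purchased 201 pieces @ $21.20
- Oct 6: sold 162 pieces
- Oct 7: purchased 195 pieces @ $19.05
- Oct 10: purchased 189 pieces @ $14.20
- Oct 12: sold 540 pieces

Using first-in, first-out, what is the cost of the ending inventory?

Ending inventory = $4,284.00

Oct 6, 162 sold [FIFO — oldest first]: 115 @ $22.30 + 47 @ $20.20 = $3,513.90
Oct 12, 540 sold [FIFO — oldest first]: 228 @ $20.20 + 201 @ $21.20 + 111 @ $19.05 = $10,981.35
Total COGS = $3,513.90 + $10,981.35 = $14,495.25
Ending inventory: 84 @ $19.05 + 189 @ $14.20 = $4,284.00
Check: goods available $18,779.25 = COGS $14,495.25 + ending $4,284.00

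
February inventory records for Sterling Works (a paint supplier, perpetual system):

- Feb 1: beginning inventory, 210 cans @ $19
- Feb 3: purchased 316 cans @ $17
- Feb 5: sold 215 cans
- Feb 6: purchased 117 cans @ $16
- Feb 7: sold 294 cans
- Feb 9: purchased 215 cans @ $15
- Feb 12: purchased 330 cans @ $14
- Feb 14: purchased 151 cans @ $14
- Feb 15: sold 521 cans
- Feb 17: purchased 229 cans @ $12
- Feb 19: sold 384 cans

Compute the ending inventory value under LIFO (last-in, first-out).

Feb 5, 215 sold [LIFO — newest first]: 215 @ $17 = $3,655
Feb 7, 294 sold [LIFO — newest first]: 117 @ $16 + 101 @ $17 + 76 @ $19 = $5,033
Feb 15, 521 sold [LIFO — newest first]: 151 @ $14 + 330 @ $14 + 40 @ $15 = $7,334
Feb 19, 384 sold [LIFO — newest first]: 229 @ $12 + 155 @ $15 = $5,073
Total COGS = $3,655 + $5,033 + $7,334 + $5,073 = $21,095
Ending inventory: 134 @ $19 + 20 @ $15 = $2,846
Check: goods available $23,941 = COGS $21,095 + ending $2,846

Ending inventory = $2,846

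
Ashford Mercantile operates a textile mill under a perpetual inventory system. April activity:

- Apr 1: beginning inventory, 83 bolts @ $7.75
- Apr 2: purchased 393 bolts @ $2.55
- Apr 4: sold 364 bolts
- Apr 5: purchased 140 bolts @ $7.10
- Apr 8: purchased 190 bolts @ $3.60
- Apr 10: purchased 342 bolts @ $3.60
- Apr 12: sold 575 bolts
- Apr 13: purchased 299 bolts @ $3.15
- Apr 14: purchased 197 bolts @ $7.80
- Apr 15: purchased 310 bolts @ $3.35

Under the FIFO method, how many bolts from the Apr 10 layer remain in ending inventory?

Apr 4, 364 sold [FIFO — oldest first]: 83 @ $7.75 + 281 @ $2.55 = $1,359.80
Apr 12, 575 sold [FIFO — oldest first]: 112 @ $2.55 + 140 @ $7.10 + 190 @ $3.60 + 133 @ $3.60 = $2,442.40
Total COGS = $1,359.80 + $2,442.40 = $3,802.20
Ending inventory: 209 @ $3.60 + 299 @ $3.15 + 197 @ $7.80 + 310 @ $3.35 = $4,269.35

209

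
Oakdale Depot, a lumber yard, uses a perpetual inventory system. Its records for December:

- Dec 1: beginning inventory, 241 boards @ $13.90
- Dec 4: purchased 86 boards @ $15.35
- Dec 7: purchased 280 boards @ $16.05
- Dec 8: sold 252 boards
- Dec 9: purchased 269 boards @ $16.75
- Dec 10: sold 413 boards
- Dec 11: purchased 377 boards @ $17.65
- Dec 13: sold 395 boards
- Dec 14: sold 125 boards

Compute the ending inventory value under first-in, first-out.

Dec 8, 252 sold [FIFO — oldest first]: 241 @ $13.90 + 11 @ $15.35 = $3,518.75
Dec 10, 413 sold [FIFO — oldest first]: 75 @ $15.35 + 280 @ $16.05 + 58 @ $16.75 = $6,616.75
Dec 13, 395 sold [FIFO — oldest first]: 211 @ $16.75 + 184 @ $17.65 = $6,781.85
Dec 14, 125 sold [FIFO — oldest first]: 125 @ $17.65 = $2,206.25
Total COGS = $3,518.75 + $6,616.75 + $6,781.85 + $2,206.25 = $19,123.60
Ending inventory: 68 @ $17.65 = $1,200.20

Ending inventory = $1,200.20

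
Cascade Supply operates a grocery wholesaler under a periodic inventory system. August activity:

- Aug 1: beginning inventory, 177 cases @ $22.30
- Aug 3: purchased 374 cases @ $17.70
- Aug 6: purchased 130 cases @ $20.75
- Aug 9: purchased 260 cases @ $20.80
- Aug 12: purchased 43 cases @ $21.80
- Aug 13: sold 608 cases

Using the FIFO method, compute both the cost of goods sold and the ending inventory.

Aug 13, 608 sold [FIFO — oldest first]: 177 @ $22.30 + 374 @ $17.70 + 57 @ $20.75 = $11,749.65
Ending inventory: 73 @ $20.75 + 260 @ $20.80 + 43 @ $21.80 = $7,860.15
Check: goods available $19,609.80 = COGS $11,749.65 + ending $7,860.15

COGS = $11,749.65; ending inventory = $7,860.15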